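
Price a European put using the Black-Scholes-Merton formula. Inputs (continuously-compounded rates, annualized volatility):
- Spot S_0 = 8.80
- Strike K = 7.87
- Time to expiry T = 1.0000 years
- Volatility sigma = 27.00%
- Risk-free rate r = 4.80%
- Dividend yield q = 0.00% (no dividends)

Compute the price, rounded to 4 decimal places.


d1 = (ln(S/K) + (r - q + 0.5*sigma^2) * T) / (sigma * sqrt(T)) = 0.72645800
d2 = d1 - sigma * sqrt(T) = 0.45645800
exp(-rT) = 0.95313379; exp(-qT) = 1.00000000
P = K * exp(-rT) * N(-d2) - S_0 * exp(-qT) * N(-d1)
N(-d1) = 0.23377902; N(-d2) = 0.32403033
P = 7.8700 * 0.95313379 * 0.32403033 - 8.8000 * 1.00000000 * 0.23377902 = 0.3733

Answer: Price = 0.3733


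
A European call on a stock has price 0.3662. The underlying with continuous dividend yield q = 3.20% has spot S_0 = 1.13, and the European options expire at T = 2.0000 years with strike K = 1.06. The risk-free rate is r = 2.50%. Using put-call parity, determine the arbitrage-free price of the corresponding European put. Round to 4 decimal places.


Answer: Put price = 0.3146

Derivation:
Put-call parity: C - P = S_0 * exp(-qT) - K * exp(-rT).
S_0 * exp(-qT) = 1.1300 * 0.93800500 = 1.05994565
K * exp(-rT) = 1.0600 * 0.95122942 = 1.00830319
P = C - S*exp(-qT) + K*exp(-rT)
P = 0.3662 - 1.05994565 + 1.00830319 = 0.3146


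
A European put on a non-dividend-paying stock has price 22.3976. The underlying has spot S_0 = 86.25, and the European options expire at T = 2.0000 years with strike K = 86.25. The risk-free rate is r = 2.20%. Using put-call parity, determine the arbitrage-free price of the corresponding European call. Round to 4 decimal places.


Answer: Call price = 26.1103

Derivation:
Put-call parity: C - P = S_0 * exp(-qT) - K * exp(-rT).
S_0 * exp(-qT) = 86.2500 * 1.00000000 = 86.25000000
K * exp(-rT) = 86.2500 * 0.95695396 = 82.53727883
C = P + S*exp(-qT) - K*exp(-rT)
C = 22.3976 + 86.25000000 - 82.53727883 = 26.1103


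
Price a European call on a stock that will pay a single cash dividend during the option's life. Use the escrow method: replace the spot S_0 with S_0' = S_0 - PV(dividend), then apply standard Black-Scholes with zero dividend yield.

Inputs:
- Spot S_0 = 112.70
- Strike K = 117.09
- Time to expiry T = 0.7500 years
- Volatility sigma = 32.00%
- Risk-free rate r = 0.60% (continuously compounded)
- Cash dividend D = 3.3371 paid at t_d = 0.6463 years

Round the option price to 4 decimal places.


PV(D) = D * exp(-r * t_d) = 3.3371 * 0.99612971 = 3.32418445
S_0' = S_0 - PV(D) = 112.7000 - 3.32418445 = 109.37581555
d1 = (ln(S_0'/K) + (r + sigma^2/2)*T) / (sigma*sqrt(T)) = -0.09112416
d2 = d1 - sigma*sqrt(T) = -0.36825229
exp(-rT) = 0.99551011
N(d1) = 0.46369697; N(d2) = 0.35634256
C = S_0' * N(d1) - K * exp(-rT) * N(d2) = 109.37581555 * 0.46369697 - 117.0900 * 0.99551011 * 0.35634256 = 9.1804

Answer: Price = 9.1804


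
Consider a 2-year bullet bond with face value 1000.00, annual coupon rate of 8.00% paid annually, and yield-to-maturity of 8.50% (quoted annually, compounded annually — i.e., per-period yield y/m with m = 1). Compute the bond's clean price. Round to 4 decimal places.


Coupon per period c = face * coupon_rate / m = 80.000000
Periods per year m = 1; per-period yield y/m = 0.085000
Number of cashflows N = 2
Cashflows (t years, CF_t, discount factor 1/(1+y/m)^(m*t), PV):
  t = 1.0000: CF_t = 80.000000, DF = 0.921659, PV = 73.732719
  t = 2.0000: CF_t = 1080.000000, DF = 0.849455, PV = 917.411710
Price P = sum_t PV_t = 991.144429

Answer: Price = 991.1444


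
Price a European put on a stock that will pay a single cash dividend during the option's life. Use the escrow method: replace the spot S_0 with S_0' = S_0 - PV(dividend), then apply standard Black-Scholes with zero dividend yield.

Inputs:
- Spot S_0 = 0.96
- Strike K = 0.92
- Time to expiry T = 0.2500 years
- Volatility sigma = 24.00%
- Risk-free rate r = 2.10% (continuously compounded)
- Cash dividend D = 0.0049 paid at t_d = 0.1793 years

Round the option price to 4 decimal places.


Answer: Price = 0.0276

Derivation:
PV(D) = D * exp(-r * t_d) = 0.0049 * 0.99624178 = 0.00488158
S_0' = S_0 - PV(D) = 0.9600 - 0.00488158 = 0.95511842
d1 = (ln(S_0'/K) + (r + sigma^2/2)*T) / (sigma*sqrt(T)) = 0.41593048
d2 = d1 - sigma*sqrt(T) = 0.29593048
exp(-rT) = 0.99476376
N(-d1) = 0.33873044; N(-d2) = 0.38364159
P = K * exp(-rT) * N(-d2) - S_0' * N(-d1) = 0.9200 * 0.99476376 * 0.38364159 - 0.95511842 * 0.33873044 = 0.0276


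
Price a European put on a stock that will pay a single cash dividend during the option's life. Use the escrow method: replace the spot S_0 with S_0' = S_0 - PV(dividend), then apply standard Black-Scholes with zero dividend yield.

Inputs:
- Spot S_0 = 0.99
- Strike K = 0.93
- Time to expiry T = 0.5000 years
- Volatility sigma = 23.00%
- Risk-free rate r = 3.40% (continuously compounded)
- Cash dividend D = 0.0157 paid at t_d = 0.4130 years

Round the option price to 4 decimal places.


PV(D) = D * exp(-r * t_d) = 0.0157 * 0.98605613 = 0.01548108
S_0' = S_0 - PV(D) = 0.9900 - 0.01548108 = 0.97451892
d1 = (ln(S_0'/K) + (r + sigma^2/2)*T) / (sigma*sqrt(T)) = 0.47335786
d2 = d1 - sigma*sqrt(T) = 0.31072330
exp(-rT) = 0.98314368
N(-d1) = 0.31797895; N(-d2) = 0.37800549
P = K * exp(-rT) * N(-d2) - S_0' * N(-d1) = 0.9300 * 0.98314368 * 0.37800549 - 0.97451892 * 0.31797895 = 0.0357

Answer: Price = 0.0357


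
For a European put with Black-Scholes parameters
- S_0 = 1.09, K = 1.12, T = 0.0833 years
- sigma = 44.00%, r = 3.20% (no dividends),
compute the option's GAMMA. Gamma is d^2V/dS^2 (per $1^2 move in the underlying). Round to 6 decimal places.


Answer: Gamma = 2.858098

Derivation:
d1 = -0.1293151844; d2 = -0.2563068377
phi(d1) = 0.3956205470; exp(-qT) = 1.0000000000; exp(-rT) = 0.9973379496
Gamma = exp(-qT) * phi(d1) / (S * sigma * sqrt(T)) = 1.0000000000 * 0.3956205470 / (1.0900 * 0.4400 * 0.2886173938) = 2.858098


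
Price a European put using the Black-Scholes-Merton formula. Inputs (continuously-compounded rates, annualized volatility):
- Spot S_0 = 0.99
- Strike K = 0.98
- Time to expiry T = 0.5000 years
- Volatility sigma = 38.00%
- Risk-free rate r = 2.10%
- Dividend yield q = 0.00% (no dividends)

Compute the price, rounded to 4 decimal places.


Answer: Price = 0.0949

Derivation:
d1 = (ln(S/K) + (r - q + 0.5*sigma^2) * T) / (sigma * sqrt(T)) = 0.21121046
d2 = d1 - sigma * sqrt(T) = -0.05749012
exp(-rT) = 0.98955493; exp(-qT) = 1.00000000
P = K * exp(-rT) * N(-d2) - S_0 * exp(-qT) * N(-d1)
N(-d1) = 0.41636153; N(-d2) = 0.52292261
P = 0.9800 * 0.98955493 * 0.52292261 - 0.9900 * 1.00000000 * 0.41636153 = 0.0949


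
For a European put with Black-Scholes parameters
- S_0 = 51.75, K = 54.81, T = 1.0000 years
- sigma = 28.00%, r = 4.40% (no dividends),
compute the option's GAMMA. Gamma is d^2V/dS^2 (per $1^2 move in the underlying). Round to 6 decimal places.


d1 = 0.0919706182; d2 = -0.1880293818
phi(d1) = 0.3972585978; exp(-qT) = 1.0000000000; exp(-rT) = 0.9569539575
Gamma = exp(-qT) * phi(d1) / (S * sigma * sqrt(T)) = 1.0000000000 * 0.3972585978 / (51.7500 * 0.2800 * 1.0000000000) = 0.027416

Answer: Gamma = 0.027416


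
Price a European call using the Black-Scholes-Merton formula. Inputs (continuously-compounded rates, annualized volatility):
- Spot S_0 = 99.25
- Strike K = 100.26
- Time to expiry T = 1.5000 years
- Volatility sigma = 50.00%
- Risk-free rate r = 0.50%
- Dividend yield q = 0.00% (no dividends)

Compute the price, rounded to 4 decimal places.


d1 = (ln(S/K) + (r - q + 0.5*sigma^2) * T) / (sigma * sqrt(T)) = 0.30189979
d2 = d1 - sigma * sqrt(T) = -0.31047265
exp(-rT) = 0.99252805; exp(-qT) = 1.00000000
C = S_0 * exp(-qT) * N(d1) - K * exp(-rT) * N(d2)
N(d1) = 0.61863577; N(d2) = 0.37810078
C = 99.2500 * 1.00000000 * 0.61863577 - 100.2600 * 0.99252805 * 0.37810078 = 23.7745

Answer: Price = 23.7745


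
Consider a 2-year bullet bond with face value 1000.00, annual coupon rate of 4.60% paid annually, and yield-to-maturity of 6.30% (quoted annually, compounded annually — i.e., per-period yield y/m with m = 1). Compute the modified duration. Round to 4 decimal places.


Answer: Modified duration = 1.8395

Derivation:
Coupon per period c = face * coupon_rate / m = 46.000000
Periods per year m = 1; per-period yield y/m = 0.063000
Number of cashflows N = 2
Cashflows (t years, CF_t, discount factor 1/(1+y/m)^(m*t), PV):
  t = 1.0000: CF_t = 46.000000, DF = 0.940734, PV = 43.273754
  t = 2.0000: CF_t = 1046.000000, DF = 0.884980, PV = 925.689112
Price P = sum_t PV_t = 968.962865
First compute Macaulay numerator sum_t t * PV_t:
  t * PV_t at t = 1.0000: 43.273754
  t * PV_t at t = 2.0000: 1851.378224
Macaulay duration D = 1894.651977 / 968.962865 = 1.955340
Modified duration = D / (1 + y/m) = 1.955340 / (1 + 0.063000) = 1.839454


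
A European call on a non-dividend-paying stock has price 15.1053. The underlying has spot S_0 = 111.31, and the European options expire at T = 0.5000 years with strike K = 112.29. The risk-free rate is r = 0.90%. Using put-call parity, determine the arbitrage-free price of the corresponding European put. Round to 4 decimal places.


Put-call parity: C - P = S_0 * exp(-qT) - K * exp(-rT).
S_0 * exp(-qT) = 111.3100 * 1.00000000 = 111.31000000
K * exp(-rT) = 112.2900 * 0.99551011 = 111.78583023
P = C - S*exp(-qT) + K*exp(-rT)
P = 15.1053 - 111.31000000 + 111.78583023 = 15.5811

Answer: Put price = 15.5811


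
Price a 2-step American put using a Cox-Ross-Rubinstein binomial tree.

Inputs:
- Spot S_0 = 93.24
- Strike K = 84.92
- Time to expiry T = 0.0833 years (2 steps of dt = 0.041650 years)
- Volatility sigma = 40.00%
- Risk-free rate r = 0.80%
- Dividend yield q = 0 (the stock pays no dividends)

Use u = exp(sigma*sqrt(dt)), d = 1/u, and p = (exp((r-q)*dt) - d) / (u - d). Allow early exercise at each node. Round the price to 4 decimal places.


Answer: Price = V(0,0) = 1.5373

Derivation:
dt = T/N = 0.041650
u = exp(sigma*sqrt(dt)) = 1.085058; d = 1/u = 0.921610
p = (exp((r-q)*dt) - d) / (u - d) = 0.481642
Discount per step: exp(-r*dt) = 0.999667
Stock lattice S(k, i) with i counting down-moves:
  k=0: S(0,0) = 93.2400
  k=1: S(1,0) = 101.1708; S(1,1) = 85.9309
  k=2: S(2,0) = 109.7762; S(2,1) = 93.2400; S(2,2) = 79.1948
Terminal payoffs V(N, i) = max(K - S_T, 0):
  V(2,0) = 0.000000; V(2,1) = 0.000000; V(2,2) = 5.725238
Backward induction: V(k, i) = exp(-r*dt) * [p * V(k+1, i) + (1-p) * V(k+1, i+1)]; then take max(V_cont, immediate exercise) for American.
  V(1,0) = exp(-r*dt) * [p*0.000000 + (1-p)*0.000000] = 0.000000; exercise = 0.000000; V(1,0) = max -> 0.000000
  V(1,1) = exp(-r*dt) * [p*0.000000 + (1-p)*5.725238] = 2.966735; exercise = 0.000000; V(1,1) = max -> 2.966735
  V(0,0) = exp(-r*dt) * [p*0.000000 + (1-p)*2.966735] = 1.537319; exercise = 0.000000; V(0,0) = max -> 1.537319


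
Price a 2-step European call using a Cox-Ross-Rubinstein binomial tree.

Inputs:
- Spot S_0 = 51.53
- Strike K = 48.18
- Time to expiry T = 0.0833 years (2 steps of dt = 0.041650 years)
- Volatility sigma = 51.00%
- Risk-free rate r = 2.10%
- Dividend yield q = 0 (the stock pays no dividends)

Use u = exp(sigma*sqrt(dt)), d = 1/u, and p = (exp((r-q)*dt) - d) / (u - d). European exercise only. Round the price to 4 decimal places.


Answer: Price = V(0,0) = 5.1558

Derivation:
dt = T/N = 0.041650
u = exp(sigma*sqrt(dt)) = 1.109692; d = 1/u = 0.901151
p = (exp((r-q)*dt) - d) / (u - d) = 0.478199
Discount per step: exp(-r*dt) = 0.999126
Stock lattice S(k, i) with i counting down-moves:
  k=0: S(0,0) = 51.5300
  k=1: S(1,0) = 57.1824; S(1,1) = 46.4363
  k=2: S(2,0) = 63.4549; S(2,1) = 51.5300; S(2,2) = 41.8461
Terminal payoffs V(N, i) = max(S_T - K, 0):
  V(2,0) = 15.274883; V(2,1) = 3.350000; V(2,2) = 0.000000
Backward induction: V(k, i) = exp(-r*dt) * [p * V(k+1, i) + (1-p) * V(k+1, i+1)].
  V(1,0) = exp(-r*dt) * [p*15.274883 + (1-p)*3.350000] = 9.044551
  V(1,1) = exp(-r*dt) * [p*3.350000 + (1-p)*0.000000] = 1.600565
  V(0,0) = exp(-r*dt) * [p*9.044551 + (1-p)*1.600565] = 5.155759


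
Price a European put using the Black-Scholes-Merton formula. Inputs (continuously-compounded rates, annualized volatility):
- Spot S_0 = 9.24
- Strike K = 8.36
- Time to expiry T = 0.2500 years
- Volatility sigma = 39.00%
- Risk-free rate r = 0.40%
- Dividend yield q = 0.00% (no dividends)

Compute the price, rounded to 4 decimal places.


d1 = (ln(S/K) + (r - q + 0.5*sigma^2) * T) / (sigma * sqrt(T)) = 0.61587671
d2 = d1 - sigma * sqrt(T) = 0.42087671
exp(-rT) = 0.99900050; exp(-qT) = 1.00000000
P = K * exp(-rT) * N(-d2) - S_0 * exp(-qT) * N(-d1)
N(-d1) = 0.26898795; N(-d2) = 0.33692256
P = 8.3600 * 0.99900050 * 0.33692256 - 9.2400 * 1.00000000 * 0.26898795 = 0.3284

Answer: Price = 0.3284


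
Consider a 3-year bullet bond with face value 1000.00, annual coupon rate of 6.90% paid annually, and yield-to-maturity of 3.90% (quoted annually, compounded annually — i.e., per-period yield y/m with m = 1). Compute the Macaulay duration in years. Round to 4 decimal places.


Coupon per period c = face * coupon_rate / m = 69.000000
Periods per year m = 1; per-period yield y/m = 0.039000
Number of cashflows N = 3
Cashflows (t years, CF_t, discount factor 1/(1+y/m)^(m*t), PV):
  t = 1.0000: CF_t = 69.000000, DF = 0.962464, PV = 66.410010
  t = 2.0000: CF_t = 69.000000, DF = 0.926337, PV = 63.917237
  t = 3.0000: CF_t = 1069.000000, DF = 0.891566, PV = 953.083745
Price P = sum_t PV_t = 1083.410992
Macaulay numerator sum_t t * PV_t:
  t * PV_t at t = 1.0000: 66.410010
  t * PV_t at t = 2.0000: 127.834475
  t * PV_t at t = 3.0000: 2859.251234
Macaulay duration D = (sum_t t * PV_t) / P = 3053.495719 / 1083.410992 = 2.818409

Answer: Macaulay duration = 2.8184 years


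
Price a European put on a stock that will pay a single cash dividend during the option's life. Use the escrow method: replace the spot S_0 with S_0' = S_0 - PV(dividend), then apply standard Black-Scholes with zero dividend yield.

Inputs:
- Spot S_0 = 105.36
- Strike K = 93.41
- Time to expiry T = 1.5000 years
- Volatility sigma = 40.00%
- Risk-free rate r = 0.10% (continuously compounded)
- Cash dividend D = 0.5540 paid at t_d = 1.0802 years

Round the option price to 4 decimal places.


Answer: Price = 13.9250

Derivation:
PV(D) = D * exp(-r * t_d) = 0.5540 * 0.99892038 = 0.55340189
S_0' = S_0 - PV(D) = 105.3600 - 0.55340189 = 104.80659811
d1 = (ln(S_0'/K) + (r + sigma^2/2)*T) / (sigma*sqrt(T)) = 0.48299513
d2 = d1 - sigma*sqrt(T) = -0.00690282
exp(-rT) = 0.99850112
N(-d1) = 0.31454960; N(-d2) = 0.50275380
P = K * exp(-rT) * N(-d2) - S_0' * N(-d1) = 93.4100 * 0.99850112 * 0.50275380 - 104.80659811 * 0.31454960 = 13.9250


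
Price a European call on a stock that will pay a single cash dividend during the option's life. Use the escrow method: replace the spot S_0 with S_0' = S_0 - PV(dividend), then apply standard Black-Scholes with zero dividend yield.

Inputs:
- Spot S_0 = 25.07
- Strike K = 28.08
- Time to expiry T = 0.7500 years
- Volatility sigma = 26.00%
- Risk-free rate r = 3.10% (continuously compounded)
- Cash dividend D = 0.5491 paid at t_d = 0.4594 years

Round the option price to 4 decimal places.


Answer: Price = 1.1566

Derivation:
PV(D) = D * exp(-r * t_d) = 0.5491 * 0.98585953 = 0.54133547
S_0' = S_0 - PV(D) = 25.0700 - 0.54133547 = 24.52866453
d1 = (ln(S_0'/K) + (r + sigma^2/2)*T) / (sigma*sqrt(T)) = -0.38467145
d2 = d1 - sigma*sqrt(T) = -0.60983806
exp(-rT) = 0.97701820
N(d1) = 0.35024042; N(d2) = 0.27098454
C = S_0' * N(d1) - K * exp(-rT) * N(d2) = 24.52866453 * 0.35024042 - 28.0800 * 0.97701820 * 0.27098454 = 1.1566


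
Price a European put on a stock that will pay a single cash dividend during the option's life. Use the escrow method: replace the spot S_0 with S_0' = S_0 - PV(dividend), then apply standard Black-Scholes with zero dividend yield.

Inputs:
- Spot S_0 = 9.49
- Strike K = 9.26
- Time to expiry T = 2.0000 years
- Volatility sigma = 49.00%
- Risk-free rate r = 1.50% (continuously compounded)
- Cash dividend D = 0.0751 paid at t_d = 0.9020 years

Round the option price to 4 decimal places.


Answer: Price = 2.2843

Derivation:
PV(D) = D * exp(-r * t_d) = 0.0751 * 0.98656112 = 0.07409074
S_0' = S_0 - PV(D) = 9.4900 - 0.07409074 = 9.41590926
d1 = (ln(S_0'/K) + (r + sigma^2/2)*T) / (sigma*sqrt(T)) = 0.41386914
d2 = d1 - sigma*sqrt(T) = -0.27909550
exp(-rT) = 0.97044553
N(-d1) = 0.33948497; N(-d2) = 0.60991423
P = K * exp(-rT) * N(-d2) - S_0' * N(-d1) = 9.2600 * 0.97044553 * 0.60991423 - 9.41590926 * 0.33948497 = 2.2843


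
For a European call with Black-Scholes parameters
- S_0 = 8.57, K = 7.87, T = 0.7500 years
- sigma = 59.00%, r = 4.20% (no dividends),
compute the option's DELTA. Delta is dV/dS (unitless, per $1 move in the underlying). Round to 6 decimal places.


Answer: Delta = 0.685769

Derivation:
d1 = 0.4838922721; d2 = -0.0270627162
phi(d1) = 0.3548662225; exp(-qT) = 1.0000000000; exp(-rT) = 0.9689909565
N(d1) = 0.6857688374
Delta = exp(-qT) * N(d1) = 1.0000000000 * 0.6857688374 = 0.685769


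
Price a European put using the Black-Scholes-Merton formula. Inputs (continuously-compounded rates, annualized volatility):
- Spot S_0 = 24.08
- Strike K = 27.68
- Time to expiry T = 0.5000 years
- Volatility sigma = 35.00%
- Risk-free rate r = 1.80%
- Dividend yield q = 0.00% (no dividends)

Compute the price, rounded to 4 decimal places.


d1 = (ln(S/K) + (r - q + 0.5*sigma^2) * T) / (sigma * sqrt(T)) = -0.40286302
d2 = d1 - sigma * sqrt(T) = -0.65035039
exp(-rT) = 0.99104038; exp(-qT) = 1.00000000
P = K * exp(-rT) * N(-d2) - S_0 * exp(-qT) * N(-d1)
N(-d1) = 0.65647550; N(-d2) = 0.74226704
P = 27.6800 * 0.99104038 * 0.74226704 - 24.0800 * 1.00000000 * 0.65647550 = 4.5539

Answer: Price = 4.5539


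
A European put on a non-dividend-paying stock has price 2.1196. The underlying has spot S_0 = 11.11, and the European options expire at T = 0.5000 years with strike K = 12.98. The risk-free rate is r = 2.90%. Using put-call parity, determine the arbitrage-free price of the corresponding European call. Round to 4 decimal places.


Put-call parity: C - P = S_0 * exp(-qT) - K * exp(-rT).
S_0 * exp(-qT) = 11.1100 * 1.00000000 = 11.11000000
K * exp(-rT) = 12.9800 * 0.98560462 = 12.79314795
C = P + S*exp(-qT) - K*exp(-rT)
C = 2.1196 + 11.11000000 - 12.79314795 = 0.4365

Answer: Call price = 0.4365


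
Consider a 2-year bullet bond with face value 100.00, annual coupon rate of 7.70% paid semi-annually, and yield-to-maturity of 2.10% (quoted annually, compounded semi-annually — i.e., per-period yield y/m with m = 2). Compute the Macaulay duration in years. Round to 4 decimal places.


Coupon per period c = face * coupon_rate / m = 3.850000
Periods per year m = 2; per-period yield y/m = 0.010500
Number of cashflows N = 4
Cashflows (t years, CF_t, discount factor 1/(1+y/m)^(m*t), PV):
  t = 0.5000: CF_t = 3.850000, DF = 0.989609, PV = 3.809995
  t = 1.0000: CF_t = 3.850000, DF = 0.979326, PV = 3.770406
  t = 1.5000: CF_t = 3.850000, DF = 0.969150, PV = 3.731228
  t = 2.0000: CF_t = 103.850000, DF = 0.959080, PV = 99.600434
Price P = sum_t PV_t = 110.912062
Macaulay numerator sum_t t * PV_t:
  t * PV_t at t = 0.5000: 1.904998
  t * PV_t at t = 1.0000: 3.770406
  t * PV_t at t = 1.5000: 5.596842
  t * PV_t at t = 2.0000: 199.200867
Macaulay duration D = (sum_t t * PV_t) / P = 210.473113 / 110.912062 = 1.897658

Answer: Macaulay duration = 1.8977 years


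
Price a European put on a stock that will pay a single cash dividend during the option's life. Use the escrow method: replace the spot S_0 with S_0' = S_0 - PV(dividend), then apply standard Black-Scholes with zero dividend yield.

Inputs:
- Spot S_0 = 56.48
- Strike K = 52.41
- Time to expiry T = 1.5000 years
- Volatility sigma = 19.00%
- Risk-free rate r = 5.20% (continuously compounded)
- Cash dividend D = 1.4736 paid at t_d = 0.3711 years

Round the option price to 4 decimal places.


Answer: Price = 2.2063

Derivation:
PV(D) = D * exp(-r * t_d) = 1.4736 * 0.98088780 = 1.44543626
S_0' = S_0 - PV(D) = 56.4800 - 1.44543626 = 55.03456374
d1 = (ln(S_0'/K) + (r + sigma^2/2)*T) / (sigma*sqrt(T)) = 0.66152986
d2 = d1 - sigma*sqrt(T) = 0.42882833
exp(-rT) = 0.92496443
N(-d1) = 0.25413629; N(-d2) = 0.33402408
P = K * exp(-rT) * N(-d2) - S_0' * N(-d1) = 52.4100 * 0.92496443 * 0.33402408 - 55.03456374 * 0.25413629 = 2.2063


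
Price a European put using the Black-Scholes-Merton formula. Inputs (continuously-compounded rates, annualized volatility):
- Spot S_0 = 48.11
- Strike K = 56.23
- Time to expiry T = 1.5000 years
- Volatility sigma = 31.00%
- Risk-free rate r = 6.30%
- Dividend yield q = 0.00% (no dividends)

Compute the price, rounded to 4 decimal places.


Answer: Price = 9.0944

Derivation:
d1 = (ln(S/K) + (r - q + 0.5*sigma^2) * T) / (sigma * sqrt(T)) = 0.02795746
d2 = d1 - sigma * sqrt(T) = -0.35171345
exp(-rT) = 0.90982773; exp(-qT) = 1.00000000
P = K * exp(-rT) * N(-d2) - S_0 * exp(-qT) * N(-d1)
N(-d1) = 0.48884804; N(-d2) = 0.63747341
P = 56.2300 * 0.90982773 * 0.63747341 - 48.1100 * 1.00000000 * 0.48884804 = 9.0944


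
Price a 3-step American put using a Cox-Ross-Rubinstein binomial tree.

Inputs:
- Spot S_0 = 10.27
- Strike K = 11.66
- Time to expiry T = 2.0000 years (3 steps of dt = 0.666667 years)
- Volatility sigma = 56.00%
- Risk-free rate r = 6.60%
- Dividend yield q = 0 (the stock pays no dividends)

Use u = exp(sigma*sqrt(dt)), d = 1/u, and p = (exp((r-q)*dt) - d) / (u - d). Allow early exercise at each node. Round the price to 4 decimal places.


dt = T/N = 0.666667
u = exp(sigma*sqrt(dt)) = 1.579705; d = 1/u = 0.633030
p = (exp((r-q)*dt) - d) / (u - d) = 0.435157
Discount per step: exp(-r*dt) = 0.956954
Stock lattice S(k, i) with i counting down-moves:
  k=0: S(0,0) = 10.2700
  k=1: S(1,0) = 16.2236; S(1,1) = 6.5012
  k=2: S(2,0) = 25.6285; S(2,1) = 10.2700; S(2,2) = 4.1155
  k=3: S(3,0) = 40.4854; S(3,1) = 16.2236; S(3,2) = 6.5012; S(3,3) = 2.6052
Terminal payoffs V(N, i) = max(K - S_T, 0):
  V(3,0) = 0.000000; V(3,1) = 0.000000; V(3,2) = 5.158786; V(3,3) = 9.054791
Backward induction: V(k, i) = exp(-r*dt) * [p * V(k+1, i) + (1-p) * V(k+1, i+1)]; then take max(V_cont, immediate exercise) for American.
  V(2,0) = exp(-r*dt) * [p*0.000000 + (1-p)*0.000000] = 0.000000; exercise = 0.000000; V(2,0) = max -> 0.000000
  V(2,1) = exp(-r*dt) * [p*0.000000 + (1-p)*5.158786] = 2.788470; exercise = 1.390000; V(2,1) = max -> 2.788470
  V(2,2) = exp(-r*dt) * [p*5.158786 + (1-p)*9.054791] = 7.042622; exercise = 7.544539; V(2,2) = max -> 7.544539
  V(1,0) = exp(-r*dt) * [p*0.000000 + (1-p)*2.788470] = 1.507247; exercise = 0.000000; V(1,0) = max -> 1.507247
  V(1,1) = exp(-r*dt) * [p*2.788470 + (1-p)*7.544539] = 5.239228; exercise = 5.158786; V(1,1) = max -> 5.239228
  V(0,0) = exp(-r*dt) * [p*1.507247 + (1-p)*5.239228] = 3.459608; exercise = 1.390000; V(0,0) = max -> 3.459608

Answer: Price = V(0,0) = 3.4596


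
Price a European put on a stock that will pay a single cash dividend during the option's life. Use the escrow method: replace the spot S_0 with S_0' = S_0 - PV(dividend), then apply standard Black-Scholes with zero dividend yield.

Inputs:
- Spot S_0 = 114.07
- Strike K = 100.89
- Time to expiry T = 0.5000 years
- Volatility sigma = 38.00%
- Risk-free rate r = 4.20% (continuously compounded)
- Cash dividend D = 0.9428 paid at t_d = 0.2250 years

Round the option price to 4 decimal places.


Answer: Price = 5.5539

Derivation:
PV(D) = D * exp(-r * t_d) = 0.9428 * 0.99059451 = 0.93393250
S_0' = S_0 - PV(D) = 114.0700 - 0.93393250 = 113.13606750
d1 = (ln(S_0'/K) + (r + sigma^2/2)*T) / (sigma*sqrt(T)) = 0.63885392
d2 = d1 - sigma*sqrt(T) = 0.37015334
exp(-rT) = 0.97921896
N(-d1) = 0.26145898; N(-d2) = 0.35563412
P = K * exp(-rT) * N(-d2) - S_0' * N(-d1) = 100.8900 * 0.97921896 * 0.35563412 - 113.13606750 * 0.26145898 = 5.5539


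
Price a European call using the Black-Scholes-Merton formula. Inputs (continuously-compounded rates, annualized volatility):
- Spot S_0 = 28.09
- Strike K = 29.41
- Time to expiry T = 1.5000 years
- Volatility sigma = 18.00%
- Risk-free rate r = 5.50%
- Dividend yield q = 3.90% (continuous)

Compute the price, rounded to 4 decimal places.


Answer: Price = 2.0691

Derivation:
d1 = (ln(S/K) + (r - q + 0.5*sigma^2) * T) / (sigma * sqrt(T)) = 0.01079086
d2 = d1 - sigma * sqrt(T) = -0.20966322
exp(-rT) = 0.92081144; exp(-qT) = 0.94317824
C = S_0 * exp(-qT) * N(d1) - K * exp(-rT) * N(d2)
N(d1) = 0.50430485; N(d2) = 0.41696527
C = 28.0900 * 0.94317824 * 0.50430485 - 29.4100 * 0.92081144 * 0.41696527 = 2.0691


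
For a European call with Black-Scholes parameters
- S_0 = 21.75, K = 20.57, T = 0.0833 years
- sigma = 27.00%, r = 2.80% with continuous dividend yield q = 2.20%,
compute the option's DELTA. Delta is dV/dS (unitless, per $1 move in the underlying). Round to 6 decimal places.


Answer: Delta = 0.775303

Derivation:
d1 = 0.7611786675; d2 = 0.6832519712
phi(d1) = 0.2986045921; exp(-qT) = 0.9981690782; exp(-rT) = 0.9976703179
N(d1) = 0.7767248209
Delta = exp(-qT) * N(d1) = 0.9981690782 * 0.7767248209 = 0.775303


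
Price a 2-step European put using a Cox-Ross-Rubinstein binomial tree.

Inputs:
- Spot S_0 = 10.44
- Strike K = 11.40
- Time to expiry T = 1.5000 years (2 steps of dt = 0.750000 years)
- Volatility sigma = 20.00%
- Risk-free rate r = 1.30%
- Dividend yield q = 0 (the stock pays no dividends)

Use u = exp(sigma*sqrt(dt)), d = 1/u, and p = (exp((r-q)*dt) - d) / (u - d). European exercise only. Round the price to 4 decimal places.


dt = T/N = 0.750000
u = exp(sigma*sqrt(dt)) = 1.189110; d = 1/u = 0.840965
p = (exp((r-q)*dt) - d) / (u - d) = 0.484949
Discount per step: exp(-r*dt) = 0.990297
Stock lattice S(k, i) with i counting down-moves:
  k=0: S(0,0) = 10.4400
  k=1: S(1,0) = 12.4143; S(1,1) = 8.7797
  k=2: S(2,0) = 14.7620; S(2,1) = 10.4400; S(2,2) = 7.3834
Terminal payoffs V(N, i) = max(K - S_T, 0):
  V(2,0) = 0.000000; V(2,1) = 0.960000; V(2,2) = 4.016599
Backward induction: V(k, i) = exp(-r*dt) * [p * V(k+1, i) + (1-p) * V(k+1, i+1)].
  V(1,0) = exp(-r*dt) * [p*0.000000 + (1-p)*0.960000] = 0.489651
  V(1,1) = exp(-r*dt) * [p*0.960000 + (1-p)*4.016599] = 2.509714
  V(0,0) = exp(-r*dt) * [p*0.489651 + (1-p)*2.509714] = 1.515240

Answer: Price = V(0,0) = 1.5152


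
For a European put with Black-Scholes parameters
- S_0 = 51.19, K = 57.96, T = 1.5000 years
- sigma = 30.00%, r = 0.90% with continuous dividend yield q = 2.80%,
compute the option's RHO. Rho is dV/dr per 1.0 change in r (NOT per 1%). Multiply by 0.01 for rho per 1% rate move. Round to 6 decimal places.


d1 = -0.2319092979; d2 = -0.5993327594
phi(d1) = 0.3883572970; exp(-qT) = 0.9588697806; exp(-rT) = 0.9865907163
N(-d2) = 0.7255244968
Rho = -K*T*exp(-rT)*N(-d2) = -57.9600 * 1.5000 * 0.9865907163 * 0.7255244968 = -62.231281

Answer: Rho = -62.231281


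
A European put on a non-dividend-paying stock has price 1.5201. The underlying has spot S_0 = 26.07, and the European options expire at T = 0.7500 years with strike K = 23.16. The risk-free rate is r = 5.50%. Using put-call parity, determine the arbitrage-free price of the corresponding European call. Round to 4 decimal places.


Put-call parity: C - P = S_0 * exp(-qT) - K * exp(-rT).
S_0 * exp(-qT) = 26.0700 * 1.00000000 = 26.07000000
K * exp(-rT) = 23.1600 * 0.95958920 = 22.22408593
C = P + S*exp(-qT) - K*exp(-rT)
C = 1.5201 + 26.07000000 - 22.22408593 = 5.3660

Answer: Call price = 5.3660


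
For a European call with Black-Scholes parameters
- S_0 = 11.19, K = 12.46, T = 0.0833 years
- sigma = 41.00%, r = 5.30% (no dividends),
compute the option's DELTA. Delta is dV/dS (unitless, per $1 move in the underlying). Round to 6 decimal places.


Answer: Delta = 0.208395

Derivation:
d1 = -0.8120018870; d2 = -0.9303350184
phi(d1) = 0.2869027229; exp(-qT) = 1.0000000000; exp(-rT) = 0.9955948313
N(d1) = 0.2083952744
Delta = exp(-qT) * N(d1) = 1.0000000000 * 0.2083952744 = 0.208395


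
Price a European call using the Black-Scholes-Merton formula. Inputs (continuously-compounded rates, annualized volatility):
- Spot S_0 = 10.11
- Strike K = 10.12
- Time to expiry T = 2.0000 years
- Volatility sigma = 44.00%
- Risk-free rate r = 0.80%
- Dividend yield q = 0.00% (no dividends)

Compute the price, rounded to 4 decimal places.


d1 = (ln(S/K) + (r - q + 0.5*sigma^2) * T) / (sigma * sqrt(T)) = 0.33525117
d2 = d1 - sigma * sqrt(T) = -0.28700280
exp(-rT) = 0.98412732; exp(-qT) = 1.00000000
C = S_0 * exp(-qT) * N(d1) - K * exp(-rT) * N(d2)
N(d1) = 0.63128219; N(d2) = 0.38705509
C = 10.1100 * 1.00000000 * 0.63128219 - 10.1200 * 0.98412732 * 0.38705509 = 2.5274

Answer: Price = 2.5274


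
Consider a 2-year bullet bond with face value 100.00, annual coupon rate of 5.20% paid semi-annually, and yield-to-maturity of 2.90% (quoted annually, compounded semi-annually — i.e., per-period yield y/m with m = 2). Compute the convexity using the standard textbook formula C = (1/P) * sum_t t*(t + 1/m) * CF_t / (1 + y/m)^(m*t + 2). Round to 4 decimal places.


Answer: Convexity = 4.6222

Derivation:
Coupon per period c = face * coupon_rate / m = 2.600000
Periods per year m = 2; per-period yield y/m = 0.014500
Number of cashflows N = 4
Cashflows (t years, CF_t, discount factor 1/(1+y/m)^(m*t), PV):
  t = 0.5000: CF_t = 2.600000, DF = 0.985707, PV = 2.562839
  t = 1.0000: CF_t = 2.600000, DF = 0.971619, PV = 2.526209
  t = 1.5000: CF_t = 2.600000, DF = 0.957732, PV = 2.490102
  t = 2.0000: CF_t = 102.600000, DF = 0.944043, PV = 96.858816
Price P = sum_t PV_t = 104.437966
Convexity numerator sum_t t*(t + 1/m) * CF_t / (1+y/m)^(m*t + 2):
  t = 0.5000: term = 1.245051
  t = 1.0000: term = 3.681768
  t = 1.5000: term = 7.258290
  t = 2.0000: term = 470.549219
Convexity = (1/P) * sum = 482.734328 / 104.437966 = 4.622211


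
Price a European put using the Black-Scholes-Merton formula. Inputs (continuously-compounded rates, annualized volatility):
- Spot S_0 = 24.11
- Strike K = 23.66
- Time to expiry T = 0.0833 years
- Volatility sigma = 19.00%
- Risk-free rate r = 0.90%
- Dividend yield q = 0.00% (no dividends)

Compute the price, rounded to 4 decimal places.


d1 = (ln(S/K) + (r - q + 0.5*sigma^2) * T) / (sigma * sqrt(T)) = 0.38466695
d2 = d1 - sigma * sqrt(T) = 0.32982964
exp(-rT) = 0.99925058; exp(-qT) = 1.00000000
P = K * exp(-rT) * N(-d2) - S_0 * exp(-qT) * N(-d1)
N(-d1) = 0.35024209; N(-d2) = 0.37076434
P = 23.6600 * 0.99925058 * 0.37076434 - 24.1100 * 1.00000000 * 0.35024209 = 0.3214

Answer: Price = 0.3214


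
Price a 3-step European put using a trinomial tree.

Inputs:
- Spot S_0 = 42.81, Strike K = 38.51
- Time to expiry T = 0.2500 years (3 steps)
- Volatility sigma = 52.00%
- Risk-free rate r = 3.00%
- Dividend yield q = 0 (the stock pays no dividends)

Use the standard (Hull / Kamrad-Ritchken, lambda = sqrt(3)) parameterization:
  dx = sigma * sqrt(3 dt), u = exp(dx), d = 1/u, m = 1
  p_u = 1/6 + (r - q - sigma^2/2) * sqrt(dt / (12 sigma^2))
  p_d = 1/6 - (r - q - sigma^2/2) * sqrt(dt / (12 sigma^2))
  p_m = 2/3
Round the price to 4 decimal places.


dt = T/N = 0.083333; dx = sigma*sqrt(3*dt) = 0.260000
u = exp(dx) = 1.296930; d = 1/u = 0.771052
p_u = 0.149808, p_m = 0.666667, p_d = 0.183526
Discount per step: exp(-r*dt) = 0.997503
Stock lattice S(k, j) with j the centered position index:
  k=0: S(0,+0) = 42.8100
  k=1: S(1,-1) = 33.0087; S(1,+0) = 42.8100; S(1,+1) = 55.5216
  k=2: S(2,-2) = 25.4514; S(2,-1) = 33.0087; S(2,+0) = 42.8100; S(2,+1) = 55.5216; S(2,+2) = 72.0076
  k=3: S(3,-3) = 19.6244; S(3,-2) = 25.4514; S(3,-1) = 33.0087; S(3,+0) = 42.8100; S(3,+1) = 55.5216; S(3,+2) = 72.0076; S(3,+3) = 93.3888
Terminal payoffs V(N, j) = max(K - S_T, 0):
  V(3,-3) = 18.885639; V(3,-2) = 13.058575; V(3,-1) = 5.501282; V(3,+0) = 0.000000; V(3,+1) = 0.000000; V(3,+2) = 0.000000; V(3,+3) = 0.000000
Backward induction: V(k, j) = exp(-r*dt) * [p_u * V(k+1, j+1) + p_m * V(k+1, j) + p_d * V(k+1, j-1)]
  V(2,-2) = exp(-r*dt) * [p_u*5.501282 + p_m*13.058575 + p_d*18.885639] = 12.963401
  V(2,-1) = exp(-r*dt) * [p_u*0.000000 + p_m*5.501282 + p_d*13.058575] = 6.048963
  V(2,+0) = exp(-r*dt) * [p_u*0.000000 + p_m*0.000000 + p_d*5.501282] = 1.007105
  V(2,+1) = exp(-r*dt) * [p_u*0.000000 + p_m*0.000000 + p_d*0.000000] = 0.000000
  V(2,+2) = exp(-r*dt) * [p_u*0.000000 + p_m*0.000000 + p_d*0.000000] = 0.000000
  V(1,-1) = exp(-r*dt) * [p_u*1.007105 + p_m*6.048963 + p_d*12.963401] = 6.546245
  V(1,+0) = exp(-r*dt) * [p_u*0.000000 + p_m*1.007105 + p_d*6.048963] = 1.777095
  V(1,+1) = exp(-r*dt) * [p_u*0.000000 + p_m*0.000000 + p_d*1.007105] = 0.184368
  V(0,+0) = exp(-r*dt) * [p_u*0.184368 + p_m*1.777095 + p_d*6.546245] = 2.407727

Answer: Price = V(0,0) = 2.4077


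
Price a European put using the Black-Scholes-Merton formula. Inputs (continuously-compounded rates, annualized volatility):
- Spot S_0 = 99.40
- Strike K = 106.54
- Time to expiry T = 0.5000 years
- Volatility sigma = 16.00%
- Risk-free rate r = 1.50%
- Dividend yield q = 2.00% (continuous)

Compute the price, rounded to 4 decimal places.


Answer: Price = 9.1689

Derivation:
d1 = (ln(S/K) + (r - q + 0.5*sigma^2) * T) / (sigma * sqrt(T)) = -0.57866426
d2 = d1 - sigma * sqrt(T) = -0.69180135
exp(-rT) = 0.99252805; exp(-qT) = 0.99004983
P = K * exp(-rT) * N(-d2) - S_0 * exp(-qT) * N(-d1)
N(-d1) = 0.71859213; N(-d2) = 0.75546895
P = 106.5400 * 0.99252805 * 0.75546895 - 99.4000 * 0.99004983 * 0.71859213 = 9.1689


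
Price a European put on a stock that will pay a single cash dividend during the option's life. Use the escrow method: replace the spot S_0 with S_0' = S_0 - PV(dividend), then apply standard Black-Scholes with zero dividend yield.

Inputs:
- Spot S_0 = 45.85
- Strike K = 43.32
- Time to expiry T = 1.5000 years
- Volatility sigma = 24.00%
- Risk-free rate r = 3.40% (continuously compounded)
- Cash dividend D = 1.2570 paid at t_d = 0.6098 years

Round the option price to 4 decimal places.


Answer: Price = 3.4709

Derivation:
PV(D) = D * exp(-r * t_d) = 1.2570 * 0.97948026 = 1.23120668
S_0' = S_0 - PV(D) = 45.8500 - 1.23120668 = 44.61879332
d1 = (ln(S_0'/K) + (r + sigma^2/2)*T) / (sigma*sqrt(T)) = 0.42097449
d2 = d1 - sigma*sqrt(T) = 0.12703572
exp(-rT) = 0.95027867
N(-d1) = 0.33688686; N(-d2) = 0.44945606
P = K * exp(-rT) * N(-d2) - S_0' * N(-d1) = 43.3200 * 0.95027867 * 0.44945606 - 44.61879332 * 0.33688686 = 3.4709


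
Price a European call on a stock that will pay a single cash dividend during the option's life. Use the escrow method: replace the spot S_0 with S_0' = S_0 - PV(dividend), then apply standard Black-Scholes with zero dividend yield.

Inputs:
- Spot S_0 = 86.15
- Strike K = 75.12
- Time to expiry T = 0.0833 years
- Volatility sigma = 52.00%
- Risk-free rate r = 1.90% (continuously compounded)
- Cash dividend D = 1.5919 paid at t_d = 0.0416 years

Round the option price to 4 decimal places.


Answer: Price = 10.9944

Derivation:
PV(D) = D * exp(-r * t_d) = 1.5919 * 0.99920991 = 1.59064226
S_0' = S_0 - PV(D) = 86.1500 - 1.59064226 = 84.55935774
d1 = (ln(S_0'/K) + (r + sigma^2/2)*T) / (sigma*sqrt(T)) = 0.87427277
d2 = d1 - sigma*sqrt(T) = 0.72419173
exp(-rT) = 0.99841855
N(d1) = 0.80901514; N(d2) = 0.76552598
C = S_0' * N(d1) - K * exp(-rT) * N(d2) = 84.55935774 * 0.80901514 - 75.1200 * 0.99841855 * 0.76552598 = 10.9944


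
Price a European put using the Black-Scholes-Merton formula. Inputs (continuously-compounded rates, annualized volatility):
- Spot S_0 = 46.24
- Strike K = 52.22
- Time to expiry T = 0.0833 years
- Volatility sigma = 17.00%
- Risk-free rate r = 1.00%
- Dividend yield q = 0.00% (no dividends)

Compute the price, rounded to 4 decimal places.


Answer: Price = 5.9420

Derivation:
d1 = (ln(S/K) + (r - q + 0.5*sigma^2) * T) / (sigma * sqrt(T)) = -2.43725179
d2 = d1 - sigma * sqrt(T) = -2.48631674
exp(-rT) = 0.99916735; exp(-qT) = 1.00000000
P = K * exp(-rT) * N(-d2) - S_0 * exp(-qT) * N(-d1)
N(-d1) = 0.99260031; N(-d2) = 0.99354635
P = 52.2200 * 0.99916735 * 0.99354635 - 46.2400 * 1.00000000 * 0.99260031 = 5.9420


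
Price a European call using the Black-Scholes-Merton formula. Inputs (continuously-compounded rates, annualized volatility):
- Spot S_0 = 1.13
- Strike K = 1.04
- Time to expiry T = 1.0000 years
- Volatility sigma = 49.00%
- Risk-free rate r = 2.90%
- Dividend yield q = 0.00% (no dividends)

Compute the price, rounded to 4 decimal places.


d1 = (ln(S/K) + (r - q + 0.5*sigma^2) * T) / (sigma * sqrt(T)) = 0.47356514
d2 = d1 - sigma * sqrt(T) = -0.01643486
exp(-rT) = 0.97141646; exp(-qT) = 1.00000000
C = S_0 * exp(-qT) * N(d1) - K * exp(-rT) * N(d2)
N(d1) = 0.68209498; N(d2) = 0.49344374
C = 1.1300 * 1.00000000 * 0.68209498 - 1.0400 * 0.97141646 * 0.49344374 = 0.2723

Answer: Price = 0.2723


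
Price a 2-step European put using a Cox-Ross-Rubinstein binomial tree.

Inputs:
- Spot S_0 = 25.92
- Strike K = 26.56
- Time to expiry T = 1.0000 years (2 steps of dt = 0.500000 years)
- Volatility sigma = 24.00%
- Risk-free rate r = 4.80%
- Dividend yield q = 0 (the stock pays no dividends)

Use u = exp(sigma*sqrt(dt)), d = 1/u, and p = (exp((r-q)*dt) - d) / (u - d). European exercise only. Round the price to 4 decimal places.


dt = T/N = 0.500000
u = exp(sigma*sqrt(dt)) = 1.184956; d = 1/u = 0.843913
p = (exp((r-q)*dt) - d) / (u - d) = 0.528899
Discount per step: exp(-r*dt) = 0.976286
Stock lattice S(k, i) with i counting down-moves:
  k=0: S(0,0) = 25.9200
  k=1: S(1,0) = 30.7141; S(1,1) = 21.8742
  k=2: S(2,0) = 36.3948; S(2,1) = 25.9200; S(2,2) = 18.4600
Terminal payoffs V(N, i) = max(K - S_T, 0):
  V(2,0) = 0.000000; V(2,1) = 0.640000; V(2,2) = 8.100048
Backward induction: V(k, i) = exp(-r*dt) * [p * V(k+1, i) + (1-p) * V(k+1, i+1)].
  V(1,0) = exp(-r*dt) * [p*0.000000 + (1-p)*0.640000] = 0.294355
  V(1,1) = exp(-r*dt) * [p*0.640000 + (1-p)*8.100048] = 4.055918
  V(0,0) = exp(-r*dt) * [p*0.294355 + (1-p)*4.055918] = 2.017428

Answer: Price = V(0,0) = 2.0174


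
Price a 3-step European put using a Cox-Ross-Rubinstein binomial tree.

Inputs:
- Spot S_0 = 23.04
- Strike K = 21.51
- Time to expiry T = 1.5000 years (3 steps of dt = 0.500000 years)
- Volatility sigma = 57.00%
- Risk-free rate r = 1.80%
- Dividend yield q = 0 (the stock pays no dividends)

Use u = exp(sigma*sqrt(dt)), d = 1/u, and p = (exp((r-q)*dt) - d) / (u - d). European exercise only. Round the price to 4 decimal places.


dt = T/N = 0.500000
u = exp(sigma*sqrt(dt)) = 1.496383; d = 1/u = 0.668278
p = (exp((r-q)*dt) - d) / (u - d) = 0.411497
Discount per step: exp(-r*dt) = 0.991040
Stock lattice S(k, i) with i counting down-moves:
  k=0: S(0,0) = 23.0400
  k=1: S(1,0) = 34.4767; S(1,1) = 15.3971
  k=2: S(2,0) = 51.5903; S(2,1) = 23.0400; S(2,2) = 10.2896
  k=3: S(3,0) = 77.1988; S(3,1) = 34.4767; S(3,2) = 15.3971; S(3,3) = 6.8763
Terminal payoffs V(N, i) = max(K - S_T, 0):
  V(3,0) = 0.000000; V(3,1) = 0.000000; V(3,2) = 6.112872; V(3,3) = 14.633710
Backward induction: V(k, i) = exp(-r*dt) * [p * V(k+1, i) + (1-p) * V(k+1, i+1)].
  V(2,0) = exp(-r*dt) * [p*0.000000 + (1-p)*0.000000] = 0.000000
  V(2,1) = exp(-r*dt) * [p*0.000000 + (1-p)*6.112872] = 3.565213
  V(2,2) = exp(-r*dt) * [p*6.112872 + (1-p)*14.633710] = 11.027715
  V(1,0) = exp(-r*dt) * [p*0.000000 + (1-p)*3.565213] = 2.079341
  V(1,1) = exp(-r*dt) * [p*3.565213 + (1-p)*11.027715] = 7.885629
  V(0,0) = exp(-r*dt) * [p*2.079341 + (1-p)*7.885629] = 5.447114

Answer: Price = V(0,0) = 5.4471


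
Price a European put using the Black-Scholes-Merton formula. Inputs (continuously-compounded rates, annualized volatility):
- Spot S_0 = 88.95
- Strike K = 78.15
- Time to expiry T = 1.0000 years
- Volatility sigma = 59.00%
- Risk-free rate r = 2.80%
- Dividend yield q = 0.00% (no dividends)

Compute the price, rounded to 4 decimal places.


Answer: Price = 13.3110

Derivation:
d1 = (ln(S/K) + (r - q + 0.5*sigma^2) * T) / (sigma * sqrt(T)) = 0.56185484
d2 = d1 - sigma * sqrt(T) = -0.02814516
exp(-rT) = 0.97238837; exp(-qT) = 1.00000000
P = K * exp(-rT) * N(-d2) - S_0 * exp(-qT) * N(-d1)
N(-d1) = 0.28710746; N(-d2) = 0.51122681
P = 78.1500 * 0.97238837 * 0.51122681 - 88.9500 * 1.00000000 * 0.28710746 = 13.3110


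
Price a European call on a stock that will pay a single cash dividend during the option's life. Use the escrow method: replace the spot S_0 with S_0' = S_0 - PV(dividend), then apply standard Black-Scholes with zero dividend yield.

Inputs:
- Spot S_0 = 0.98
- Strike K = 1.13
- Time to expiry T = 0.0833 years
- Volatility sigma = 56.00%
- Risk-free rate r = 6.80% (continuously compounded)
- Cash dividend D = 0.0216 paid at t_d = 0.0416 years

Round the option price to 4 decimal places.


Answer: Price = 0.0144

Derivation:
PV(D) = D * exp(-r * t_d) = 0.0216 * 0.99717520 = 0.02153898
S_0' = S_0 - PV(D) = 0.9800 - 0.02153898 = 0.95846102
d1 = (ln(S_0'/K) + (r + sigma^2/2)*T) / (sigma*sqrt(T)) = -0.90281524
d2 = d1 - sigma*sqrt(T) = -1.06444098
exp(-rT) = 0.99435161
N(d1) = 0.18331198; N(d2) = 0.14356449
C = S_0' * N(d1) - K * exp(-rT) * N(d2) = 0.95846102 * 0.18331198 - 1.1300 * 0.99435161 * 0.14356449 = 0.0144
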